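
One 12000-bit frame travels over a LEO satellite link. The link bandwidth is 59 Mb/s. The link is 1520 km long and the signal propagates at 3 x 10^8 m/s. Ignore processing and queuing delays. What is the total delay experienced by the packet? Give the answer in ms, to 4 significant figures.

Transmission delay = L/R = 12000 / 59000000 = 0.20339 ms.
Propagation delay = d/s = 1520000 m / 300000000 m/s = 5.06667 ms.
Total = 5.270 ms.

5.270 ms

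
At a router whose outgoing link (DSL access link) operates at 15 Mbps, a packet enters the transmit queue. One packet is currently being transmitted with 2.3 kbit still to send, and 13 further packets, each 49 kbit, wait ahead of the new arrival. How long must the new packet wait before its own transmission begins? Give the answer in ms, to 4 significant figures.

Each queued packet: L/R = 49000/15000000 = 3.26667 ms.
13 queued → 42.4667 ms.
Plus remaining 2300 bits of current packet: 0.153333 ms.
Queuing delay = 42.62 ms.

42.62 ms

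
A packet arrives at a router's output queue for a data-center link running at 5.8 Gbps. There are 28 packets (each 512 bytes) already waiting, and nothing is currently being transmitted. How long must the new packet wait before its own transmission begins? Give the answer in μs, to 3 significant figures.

Each queued packet: L/R = 4096/5800000000 = 0.706207 μs.
28 queued → 19.7738 μs.
Queuing delay = 19.8 μs.

19.8 μs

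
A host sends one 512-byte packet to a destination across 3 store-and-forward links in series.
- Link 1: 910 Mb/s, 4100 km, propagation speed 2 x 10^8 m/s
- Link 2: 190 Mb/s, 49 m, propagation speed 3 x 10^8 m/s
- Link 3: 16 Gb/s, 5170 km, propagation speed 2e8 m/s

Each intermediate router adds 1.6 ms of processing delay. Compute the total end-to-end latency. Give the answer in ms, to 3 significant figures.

L = 512 × 8 = 4096 bits.
Transmission delays (L/R per hop): 0.0045011, 0.0215579, 0.000256 ms; sum = 0.026315 ms.
Propagation delays (d/s per hop): 20.5, 0.000163333, 25.85 ms; sum = 46.3502 ms.
Processing at 2 router(s): 2 × 1.6 ms = 3.2 ms.
End-to-end = 49.6 ms.

49.6 ms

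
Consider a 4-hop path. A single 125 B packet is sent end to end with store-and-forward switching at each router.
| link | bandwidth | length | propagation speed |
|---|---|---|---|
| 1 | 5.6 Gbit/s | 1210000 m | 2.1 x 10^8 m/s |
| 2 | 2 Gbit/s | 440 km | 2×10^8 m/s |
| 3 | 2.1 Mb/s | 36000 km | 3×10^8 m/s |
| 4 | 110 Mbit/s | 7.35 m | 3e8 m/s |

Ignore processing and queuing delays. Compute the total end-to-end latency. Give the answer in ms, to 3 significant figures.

128 ms

L = 125 × 8 = 1000 bits.
Transmission delays (L/R per hop): 0.000178571, 0.0005, 0.47619, 0.00909091 ms; sum = 0.48596 ms.
Propagation delays (d/s per hop): 5.7619, 2.2, 120, 2.45e-05 ms; sum = 127.962 ms.
End-to-end = 128 ms.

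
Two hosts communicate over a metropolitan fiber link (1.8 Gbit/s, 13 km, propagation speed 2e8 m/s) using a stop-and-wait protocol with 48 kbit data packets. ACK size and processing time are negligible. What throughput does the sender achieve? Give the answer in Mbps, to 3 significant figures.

t_tx = L/R = 48000/1800000000 = 2.66667e-05 s.
t_prop = 13000/200000000 = 6.5e-05 s; RTT = 0.00013 s.
Cycle = t_tx + RTT = 0.000156667 s.
Throughput = L / cycle = 48000 / 0.000156667 = 306 Mbps.

306 Mbps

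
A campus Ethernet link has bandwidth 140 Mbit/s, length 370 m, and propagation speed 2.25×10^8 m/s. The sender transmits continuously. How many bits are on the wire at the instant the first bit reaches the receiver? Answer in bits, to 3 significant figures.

230 bits

Propagation delay = 370 / 225000000 = 1.64444e-06 s.
BDP = R × t_prop = 140000000 × 1.64444e-06 = 230.222 bits.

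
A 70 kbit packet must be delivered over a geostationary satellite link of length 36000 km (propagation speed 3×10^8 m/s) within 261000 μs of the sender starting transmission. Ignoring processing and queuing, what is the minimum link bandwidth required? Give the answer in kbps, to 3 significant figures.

496 kbps

Propagation delay = 36000000 / 300000000 = 120000 μs.
Transmission budget = 261000 − 120000 = 141000 μs.
R ≥ L / t_tx = 70000 bits / 0.141 s = 496 kbps.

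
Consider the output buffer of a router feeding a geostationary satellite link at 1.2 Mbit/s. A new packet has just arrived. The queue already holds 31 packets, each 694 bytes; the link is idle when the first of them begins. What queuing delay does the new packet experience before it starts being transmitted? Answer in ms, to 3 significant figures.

143 ms

Each queued packet: L/R = 5552/1200000 = 4.62667 ms.
31 queued → 143.427 ms.
Queuing delay = 143 ms.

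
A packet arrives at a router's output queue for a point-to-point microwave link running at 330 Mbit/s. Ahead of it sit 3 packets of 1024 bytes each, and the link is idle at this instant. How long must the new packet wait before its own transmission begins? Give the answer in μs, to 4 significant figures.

74.47 μs

Each queued packet: L/R = 8192/330000000 = 24.8242 μs.
3 queued → 74.4727 μs.
Queuing delay = 74.47 μs.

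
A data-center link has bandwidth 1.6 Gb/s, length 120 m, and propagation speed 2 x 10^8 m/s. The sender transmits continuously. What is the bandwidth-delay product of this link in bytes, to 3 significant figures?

120 bytes

Propagation delay = 120 / 200000000 = 6e-07 s.
BDP = R × t_prop = 1600000000 × 6e-07 = 960 bits.
In bytes: 960/8 = 120 bytes.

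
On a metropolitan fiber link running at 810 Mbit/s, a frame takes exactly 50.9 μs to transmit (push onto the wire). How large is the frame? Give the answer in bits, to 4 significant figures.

L = R × t_tx = 810000000 b/s × 5.09e-05 s = 41229 bits.

41230 bits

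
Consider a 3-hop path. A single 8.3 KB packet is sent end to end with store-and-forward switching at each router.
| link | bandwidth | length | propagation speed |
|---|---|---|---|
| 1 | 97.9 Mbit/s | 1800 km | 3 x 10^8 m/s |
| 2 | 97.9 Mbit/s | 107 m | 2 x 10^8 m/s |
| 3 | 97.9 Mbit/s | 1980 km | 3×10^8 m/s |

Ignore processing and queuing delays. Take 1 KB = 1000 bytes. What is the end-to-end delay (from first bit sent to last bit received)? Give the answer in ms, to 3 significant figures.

L = 66400 bits.
Transmission delay per hop = L/R = 66400/97900000 = 0.678243 ms; 3 hops → 2.03473 ms.
Propagation delays (d/s per hop): 6, 0.000535, 6.6 ms; sum = 12.6005 ms.
End-to-end = 14.6 ms.

14.6 ms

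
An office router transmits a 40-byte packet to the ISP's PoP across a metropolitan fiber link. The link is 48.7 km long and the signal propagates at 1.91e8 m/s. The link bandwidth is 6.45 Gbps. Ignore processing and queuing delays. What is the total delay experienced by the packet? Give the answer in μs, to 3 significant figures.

L = 40 × 8 = 320 bits.
Transmission delay = L/R = 320 / 6450000000 = 0.0496124 μs.
Propagation delay = d/s = 48700 m / 191000000 m/s = 254.974 μs.
Total = 255 μs.

255 μs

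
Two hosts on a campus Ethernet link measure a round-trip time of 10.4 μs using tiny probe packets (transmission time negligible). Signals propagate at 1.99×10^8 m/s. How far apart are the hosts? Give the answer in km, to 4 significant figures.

1.035 km

One-way propagation = RTT/2 = 5.2 μs.
d = s × t = 199000000 × 5.2e-06 = 1.035 km.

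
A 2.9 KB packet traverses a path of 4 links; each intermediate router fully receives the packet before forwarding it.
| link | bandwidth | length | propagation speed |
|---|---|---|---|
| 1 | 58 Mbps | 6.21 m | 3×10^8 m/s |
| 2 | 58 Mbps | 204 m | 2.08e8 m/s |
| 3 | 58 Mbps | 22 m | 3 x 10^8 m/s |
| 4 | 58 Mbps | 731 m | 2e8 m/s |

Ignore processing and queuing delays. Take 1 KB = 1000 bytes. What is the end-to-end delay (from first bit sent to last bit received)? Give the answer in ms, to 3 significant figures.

L = 23200 bits.
Transmission delay per hop = L/R = 23200/58000000 = 0.4 ms; 4 hops → 1.6 ms.
Propagation delays (d/s per hop): 2.07e-05, 0.000980769, 7.33333e-05, 0.003655 ms; sum = 0.0047298 ms.
End-to-end = 1.60 ms.

1.60 ms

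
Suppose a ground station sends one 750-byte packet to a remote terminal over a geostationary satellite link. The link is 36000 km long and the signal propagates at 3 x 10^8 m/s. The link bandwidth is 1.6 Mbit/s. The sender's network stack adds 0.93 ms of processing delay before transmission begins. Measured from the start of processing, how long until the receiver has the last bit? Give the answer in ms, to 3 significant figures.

L = 750 × 8 = 6000 bits.
Transmission delay = L/R = 6000 / 1600000 = 3.75 ms.
Propagation delay = d/s = 36000000 m / 300000000 m/s = 120 ms.
Plus processing delay 0.93 ms = 0.93 ms.
Total = 125 ms.

125 ms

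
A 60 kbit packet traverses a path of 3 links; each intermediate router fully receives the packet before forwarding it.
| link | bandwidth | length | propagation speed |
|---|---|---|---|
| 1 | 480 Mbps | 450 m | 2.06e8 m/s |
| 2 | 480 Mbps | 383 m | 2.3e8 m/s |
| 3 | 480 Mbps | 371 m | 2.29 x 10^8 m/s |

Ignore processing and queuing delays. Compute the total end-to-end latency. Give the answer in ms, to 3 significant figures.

0.380 ms

L = 60000 bits.
Transmission delay per hop = L/R = 60000/480000000 = 0.125 ms; 3 hops → 0.375 ms.
Propagation delays (d/s per hop): 0.00218447, 0.00166522, 0.00162009 ms; sum = 0.00546977 ms.
End-to-end = 0.380 ms.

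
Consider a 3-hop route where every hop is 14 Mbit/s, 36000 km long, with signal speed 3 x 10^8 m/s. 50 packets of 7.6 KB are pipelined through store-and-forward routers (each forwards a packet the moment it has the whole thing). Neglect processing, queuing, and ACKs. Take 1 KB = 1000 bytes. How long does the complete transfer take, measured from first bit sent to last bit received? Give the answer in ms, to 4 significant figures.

585.8 ms

Per-hop transmission t_tx = L/R = 60800/14000000 = 4.34286 ms.
Per-hop propagation t_prop = 36000000/300000000 = 120 ms.
Pipeline fill: first packet needs 3·t_tx to clear all hops; remaining 49 packets each add one t_tx.
Total = (3+50-1)·t_tx + 3·t_prop = 52·4.34286 + 3·120 = 585.8 ms.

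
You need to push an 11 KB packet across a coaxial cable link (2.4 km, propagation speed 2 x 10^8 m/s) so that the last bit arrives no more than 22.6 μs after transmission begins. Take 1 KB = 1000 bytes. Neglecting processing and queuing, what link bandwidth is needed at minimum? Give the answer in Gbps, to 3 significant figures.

L = 88000 bits.
Propagation delay = 2400 / 200000000 = 12 μs.
Transmission budget = 22.6 − 12 = 10.6 μs.
R ≥ L / t_tx = 88000 bits / 1.06e-05 s = 8.30 Gbps.

8.30 Gbps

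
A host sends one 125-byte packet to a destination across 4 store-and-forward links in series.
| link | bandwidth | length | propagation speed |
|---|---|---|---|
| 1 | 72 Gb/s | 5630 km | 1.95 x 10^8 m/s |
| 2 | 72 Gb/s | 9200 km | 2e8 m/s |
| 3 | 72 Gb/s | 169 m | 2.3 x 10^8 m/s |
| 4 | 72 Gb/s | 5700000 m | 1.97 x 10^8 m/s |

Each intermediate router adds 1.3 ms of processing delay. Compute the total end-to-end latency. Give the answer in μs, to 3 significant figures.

L = 125 × 8 = 1000 bits.
Transmission delay per hop = L/R = 1000/72000000000 = 0.0138889 μs; 4 hops → 0.0555556 μs.
Propagation delays (d/s per hop): 28871.8, 46000, 0.734783, 28934 μs; sum = 103807 μs.
Processing at 3 router(s): 3 × 1.3 ms = 3900 μs.
End-to-end = 108000 μs.

108000 μs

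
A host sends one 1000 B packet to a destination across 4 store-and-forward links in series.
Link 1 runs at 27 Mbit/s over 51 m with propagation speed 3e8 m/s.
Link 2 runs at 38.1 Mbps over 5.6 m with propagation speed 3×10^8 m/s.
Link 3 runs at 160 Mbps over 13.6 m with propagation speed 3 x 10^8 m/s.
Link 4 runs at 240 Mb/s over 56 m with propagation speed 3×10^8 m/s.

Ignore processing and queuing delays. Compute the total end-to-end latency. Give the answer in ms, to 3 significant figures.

L = 1000 × 8 = 8000 bits.
Transmission delays (L/R per hop): 0.296296, 0.209974, 0.05, 0.0333333 ms; sum = 0.589603 ms.
Propagation delays (d/s per hop): 0.00017, 1.86667e-05, 4.53333e-05, 0.000186667 ms; sum = 0.000420667 ms.
End-to-end = 0.590 ms.

0.590 ms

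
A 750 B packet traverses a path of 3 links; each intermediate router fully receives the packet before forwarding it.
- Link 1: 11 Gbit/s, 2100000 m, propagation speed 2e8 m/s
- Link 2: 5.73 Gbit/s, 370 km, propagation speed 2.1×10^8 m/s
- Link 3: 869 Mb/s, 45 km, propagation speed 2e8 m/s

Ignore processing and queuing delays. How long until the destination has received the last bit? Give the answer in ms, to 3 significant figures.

12.5 ms

L = 750 × 8 = 6000 bits.
Transmission delays (L/R per hop): 0.000545455, 0.00104712, 0.00690449 ms; sum = 0.00849706 ms.
Propagation delays (d/s per hop): 10.5, 1.7619, 0.225 ms; sum = 12.4869 ms.
End-to-end = 12.5 ms.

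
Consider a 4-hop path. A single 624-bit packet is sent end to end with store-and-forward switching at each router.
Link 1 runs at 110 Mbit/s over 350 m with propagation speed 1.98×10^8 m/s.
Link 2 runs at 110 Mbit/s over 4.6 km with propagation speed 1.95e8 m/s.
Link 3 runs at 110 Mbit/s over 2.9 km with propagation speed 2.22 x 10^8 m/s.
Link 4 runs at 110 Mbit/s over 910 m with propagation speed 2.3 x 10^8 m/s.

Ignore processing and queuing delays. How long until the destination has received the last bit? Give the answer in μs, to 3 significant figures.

Transmission delay per hop = L/R = 624/110000000 = 5.67273 μs; 4 hops → 22.6909 μs.
Propagation delays (d/s per hop): 1.76768, 23.5897, 13.0631, 3.95652 μs; sum = 42.377 μs.
End-to-end = 65.1 μs.

65.1 μs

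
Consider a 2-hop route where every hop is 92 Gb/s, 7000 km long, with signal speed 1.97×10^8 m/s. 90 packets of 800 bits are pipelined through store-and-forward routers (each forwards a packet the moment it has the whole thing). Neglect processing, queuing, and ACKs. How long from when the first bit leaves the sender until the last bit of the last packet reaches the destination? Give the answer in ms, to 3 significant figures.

Per-hop transmission t_tx = L/R = 800/92000000000 = 8.69565e-06 ms.
Per-hop propagation t_prop = 7000000/197000000 = 35.533 ms.
Pipeline fill: first packet needs 2·t_tx to clear all hops; remaining 89 packets each add one t_tx.
Total = (2+90-1)·t_tx + 2·t_prop = 91·8.69565e-06 + 2·35.533 = 71.1 ms.

71.1 ms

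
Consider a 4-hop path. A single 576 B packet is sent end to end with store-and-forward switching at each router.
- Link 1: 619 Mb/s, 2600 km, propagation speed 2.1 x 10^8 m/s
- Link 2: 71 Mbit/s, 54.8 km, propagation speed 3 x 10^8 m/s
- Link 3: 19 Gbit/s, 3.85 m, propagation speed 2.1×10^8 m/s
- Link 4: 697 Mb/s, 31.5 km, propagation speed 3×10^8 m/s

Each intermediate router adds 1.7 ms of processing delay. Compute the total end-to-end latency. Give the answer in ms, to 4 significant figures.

17.85 ms

L = 576 × 8 = 4608 bits.
Transmission delays (L/R per hop): 0.00744426, 0.0649014, 0.000242526, 0.00661119 ms; sum = 0.0791994 ms.
Propagation delays (d/s per hop): 12.381, 0.182667, 1.83333e-05, 0.105 ms; sum = 12.6686 ms.
Processing at 3 router(s): 3 × 1.7 ms = 5.1 ms.
End-to-end = 17.85 ms.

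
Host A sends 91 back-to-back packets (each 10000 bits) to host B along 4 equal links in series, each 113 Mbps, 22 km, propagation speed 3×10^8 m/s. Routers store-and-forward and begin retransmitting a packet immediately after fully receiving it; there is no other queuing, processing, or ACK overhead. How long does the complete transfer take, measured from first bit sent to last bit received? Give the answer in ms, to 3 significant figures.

8.61 ms

Per-hop transmission t_tx = L/R = 10000/113000000 = 0.0884956 ms.
Per-hop propagation t_prop = 22000/300000000 = 0.0733333 ms.
Pipeline fill: first packet needs 4·t_tx to clear all hops; remaining 90 packets each add one t_tx.
Total = (4+91-1)·t_tx + 4·t_prop = 94·0.0884956 + 4·0.0733333 = 8.61 ms.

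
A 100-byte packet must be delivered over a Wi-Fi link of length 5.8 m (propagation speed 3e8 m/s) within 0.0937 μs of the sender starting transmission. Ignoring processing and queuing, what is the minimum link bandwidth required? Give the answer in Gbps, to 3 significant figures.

L = 800 bits.
Propagation delay = 5.8 / 300000000 = 0.0193333 μs.
Transmission budget = 0.0937 − 0.0193333 = 0.0743667 μs.
R ≥ L / t_tx = 800 bits / 7.43667e-08 s = 10.8 Gbps.

10.8 Gbps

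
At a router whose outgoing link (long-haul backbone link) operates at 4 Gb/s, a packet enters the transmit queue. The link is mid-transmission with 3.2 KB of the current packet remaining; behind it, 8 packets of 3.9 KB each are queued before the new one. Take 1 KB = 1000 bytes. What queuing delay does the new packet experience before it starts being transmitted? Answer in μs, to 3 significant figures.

Each queued packet: L/R = 31200/4000000000 = 7.8 μs.
8 queued → 62.4 μs.
Plus remaining 25600 bits of current packet: 6.4 μs.
Queuing delay = 68.8 μs.

68.8 μs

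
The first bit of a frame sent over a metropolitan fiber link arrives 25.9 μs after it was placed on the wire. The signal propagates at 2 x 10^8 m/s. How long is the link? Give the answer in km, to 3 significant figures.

5.18 km

d = s × t_prop = 200000000 × 2.59e-05 = 5.18 km.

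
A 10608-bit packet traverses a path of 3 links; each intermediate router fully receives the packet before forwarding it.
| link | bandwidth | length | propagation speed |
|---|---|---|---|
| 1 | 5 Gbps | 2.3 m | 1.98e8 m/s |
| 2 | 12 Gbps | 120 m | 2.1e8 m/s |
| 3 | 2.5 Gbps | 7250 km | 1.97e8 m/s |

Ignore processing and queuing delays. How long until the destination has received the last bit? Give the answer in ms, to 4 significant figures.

Transmission delays (L/R per hop): 0.0021216, 0.000884, 0.0042432 ms; sum = 0.0072488 ms.
Propagation delays (d/s per hop): 1.16162e-05, 0.000571429, 36.802 ms; sum = 36.8026 ms.
End-to-end = 36.81 ms.

36.81 ms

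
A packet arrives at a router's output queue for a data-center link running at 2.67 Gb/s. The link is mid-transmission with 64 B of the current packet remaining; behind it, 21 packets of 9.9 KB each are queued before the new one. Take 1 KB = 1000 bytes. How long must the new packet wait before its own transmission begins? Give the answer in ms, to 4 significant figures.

Each queued packet: L/R = 79200/2670000000 = 0.0296629 ms.
21 queued → 0.622921 ms.
Plus remaining 512 bits of current packet: 0.00019176 ms.
Queuing delay = 0.6231 ms.

0.6231 ms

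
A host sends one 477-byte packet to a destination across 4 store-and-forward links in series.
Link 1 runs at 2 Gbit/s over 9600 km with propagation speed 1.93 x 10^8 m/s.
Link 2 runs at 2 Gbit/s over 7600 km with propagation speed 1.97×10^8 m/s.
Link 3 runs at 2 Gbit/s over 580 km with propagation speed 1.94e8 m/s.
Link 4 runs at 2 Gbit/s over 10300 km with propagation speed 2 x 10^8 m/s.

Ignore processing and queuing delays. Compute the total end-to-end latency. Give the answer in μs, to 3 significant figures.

L = 477 × 8 = 3816 bits.
Transmission delay per hop = L/R = 3816/2000000000 = 1.908 μs; 4 hops → 7.632 μs.
Propagation delays (d/s per hop): 49740.9, 38578.7, 2989.69, 51500 μs; sum = 142809 μs.
End-to-end = 143000 μs.

143000 μs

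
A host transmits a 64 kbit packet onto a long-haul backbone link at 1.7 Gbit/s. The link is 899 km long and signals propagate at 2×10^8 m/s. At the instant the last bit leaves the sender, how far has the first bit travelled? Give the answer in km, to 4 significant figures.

7.529 km

t_tx = L/R = 64000/1700000000 = 3.76471e-05 s.
Distance = s × t_tx = 200000000 × 3.76471e-05 = 7.529 km.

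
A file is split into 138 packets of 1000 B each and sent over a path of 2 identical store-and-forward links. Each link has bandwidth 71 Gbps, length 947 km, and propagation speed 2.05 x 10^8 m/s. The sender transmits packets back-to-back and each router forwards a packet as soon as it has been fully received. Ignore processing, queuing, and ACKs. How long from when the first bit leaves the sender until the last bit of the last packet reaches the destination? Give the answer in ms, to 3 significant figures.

9.25 ms

Per-hop transmission t_tx = L/R = 8000/71000000000 = 0.000112676 ms.
Per-hop propagation t_prop = 947000/2.05e+08 = 4.61951 ms.
Pipeline fill: first packet needs 2·t_tx to clear all hops; remaining 137 packets each add one t_tx.
Total = (2+138-1)·t_tx + 2·t_prop = 139·0.000112676 + 2·4.61951 = 9.25 ms.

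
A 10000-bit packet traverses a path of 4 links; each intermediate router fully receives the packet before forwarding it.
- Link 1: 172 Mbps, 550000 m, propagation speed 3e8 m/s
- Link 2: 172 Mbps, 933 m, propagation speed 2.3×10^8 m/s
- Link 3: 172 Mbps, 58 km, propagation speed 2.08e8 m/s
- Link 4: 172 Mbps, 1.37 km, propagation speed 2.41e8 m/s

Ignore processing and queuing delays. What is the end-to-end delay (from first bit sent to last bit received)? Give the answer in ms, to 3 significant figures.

2.35 ms

Transmission delay per hop = L/R = 10000/172000000 = 0.0581395 ms; 4 hops → 0.232558 ms.
Propagation delays (d/s per hop): 1.83333, 0.00405652, 0.278846, 0.00568465 ms; sum = 2.12192 ms.
End-to-end = 2.35 ms.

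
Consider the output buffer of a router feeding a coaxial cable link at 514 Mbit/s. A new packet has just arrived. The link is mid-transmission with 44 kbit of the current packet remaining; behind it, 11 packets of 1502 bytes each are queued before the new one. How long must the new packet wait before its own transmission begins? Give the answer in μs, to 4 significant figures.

Each queued packet: L/R = 12016/514000000 = 23.3774 μs.
11 queued → 257.152 μs.
Plus remaining 44000 bits of current packet: 85.6031 μs.
Queuing delay = 342.8 μs.

342.8 μs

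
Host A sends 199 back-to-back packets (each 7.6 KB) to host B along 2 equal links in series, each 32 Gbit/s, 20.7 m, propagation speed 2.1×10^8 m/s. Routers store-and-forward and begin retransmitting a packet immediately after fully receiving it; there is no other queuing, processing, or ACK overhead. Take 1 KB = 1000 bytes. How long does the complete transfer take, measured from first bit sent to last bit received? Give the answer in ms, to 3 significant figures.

Per-hop transmission t_tx = L/R = 60800/32000000000 = 0.0019 ms.
Per-hop propagation t_prop = 20.7/210000000 = 9.85714e-05 ms.
Pipeline fill: first packet needs 2·t_tx to clear all hops; remaining 198 packets each add one t_tx.
Total = (2+199-1)·t_tx + 2·t_prop = 200·0.0019 + 2·9.85714e-05 = 0.380 ms.

0.380 ms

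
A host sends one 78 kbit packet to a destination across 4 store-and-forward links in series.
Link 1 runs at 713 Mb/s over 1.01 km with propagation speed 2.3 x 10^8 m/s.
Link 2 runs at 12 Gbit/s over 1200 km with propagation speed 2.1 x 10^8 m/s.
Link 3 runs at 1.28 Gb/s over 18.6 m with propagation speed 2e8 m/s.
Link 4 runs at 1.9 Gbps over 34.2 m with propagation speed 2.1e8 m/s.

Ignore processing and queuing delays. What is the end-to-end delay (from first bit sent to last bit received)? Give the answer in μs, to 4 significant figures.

5937 μs

L = 78000 bits.
Transmission delays (L/R per hop): 109.397, 6.5, 60.9375, 41.0526 μs; sum = 217.887 μs.
Propagation delays (d/s per hop): 4.3913, 5714.29, 0.093, 0.162857 μs; sum = 5718.93 μs.
End-to-end = 5937 μs.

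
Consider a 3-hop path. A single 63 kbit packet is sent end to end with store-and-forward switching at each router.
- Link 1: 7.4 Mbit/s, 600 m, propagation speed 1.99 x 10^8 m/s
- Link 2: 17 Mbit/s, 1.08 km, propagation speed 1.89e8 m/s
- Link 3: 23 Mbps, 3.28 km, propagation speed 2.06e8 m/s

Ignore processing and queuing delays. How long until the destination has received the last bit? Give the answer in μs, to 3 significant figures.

L = 63000 bits.
Transmission delays (L/R per hop): 8513.51, 3705.88, 2739.13 μs; sum = 14958.5 μs.
Propagation delays (d/s per hop): 3.01508, 5.71429, 15.9223 μs; sum = 24.6517 μs.
End-to-end = 15000 μs.

15000 μs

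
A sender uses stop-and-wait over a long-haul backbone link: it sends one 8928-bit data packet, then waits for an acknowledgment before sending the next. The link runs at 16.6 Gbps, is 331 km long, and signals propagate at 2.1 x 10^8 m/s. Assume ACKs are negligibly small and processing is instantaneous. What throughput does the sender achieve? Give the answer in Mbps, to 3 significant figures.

2.83 Mbps

t_tx = L/R = 8928/1.66e+10 = 5.37831e-07 s.
t_prop = 331000/210000000 = 0.00157619 s; RTT = 0.00315238 s.
Cycle = t_tx + RTT = 0.00315292 s.
Throughput = L / cycle = 8928 / 0.00315292 = 2.83 Mbps.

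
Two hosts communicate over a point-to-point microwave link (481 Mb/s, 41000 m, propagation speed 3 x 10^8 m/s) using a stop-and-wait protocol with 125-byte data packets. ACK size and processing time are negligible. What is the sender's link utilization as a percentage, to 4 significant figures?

t_tx = L/R = 1000/481000000 = 2.079e-06 s.
t_prop = 41000/300000000 = 0.000136667 s; RTT = 0.000273333 s.
Cycle = t_tx + RTT = 0.000275412 s.
Utilization = t_tx / cycle = 2.079e-06/0.000275412 = 0.7549 %.

0.7549 %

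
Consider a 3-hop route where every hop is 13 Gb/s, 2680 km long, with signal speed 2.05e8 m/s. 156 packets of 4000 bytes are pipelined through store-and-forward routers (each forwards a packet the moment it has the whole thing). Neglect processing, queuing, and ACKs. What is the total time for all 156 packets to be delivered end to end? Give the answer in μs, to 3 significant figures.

Per-hop transmission t_tx = L/R = 32000/13000000000 = 2.46154 μs.
Per-hop propagation t_prop = 2680000/2.05e+08 = 13073.2 μs.
Pipeline fill: first packet needs 3·t_tx to clear all hops; remaining 155 packets each add one t_tx.
Total = (3+156-1)·t_tx + 3·t_prop = 158·2.46154 + 3·13073.2 = 39600 μs.

39600 μs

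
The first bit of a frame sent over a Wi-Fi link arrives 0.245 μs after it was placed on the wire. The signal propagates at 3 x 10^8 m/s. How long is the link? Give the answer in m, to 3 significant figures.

d = s × t_prop = 300000000 × 2.45e-07 = 73.5 m.

73.5 m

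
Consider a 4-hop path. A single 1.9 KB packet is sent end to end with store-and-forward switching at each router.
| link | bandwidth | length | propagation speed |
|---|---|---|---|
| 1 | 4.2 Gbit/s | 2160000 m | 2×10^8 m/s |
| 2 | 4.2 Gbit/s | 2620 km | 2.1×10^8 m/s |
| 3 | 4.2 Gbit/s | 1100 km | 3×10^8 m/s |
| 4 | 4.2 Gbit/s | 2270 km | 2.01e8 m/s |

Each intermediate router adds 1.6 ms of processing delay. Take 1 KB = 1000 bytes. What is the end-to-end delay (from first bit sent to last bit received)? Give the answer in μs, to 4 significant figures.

43050 μs

L = 15200 bits.
Transmission delay per hop = L/R = 15200/4200000000 = 3.61905 μs; 4 hops → 14.4762 μs.
Propagation delays (d/s per hop): 10800, 12476.2, 3666.67, 11293.5 μs; sum = 38236.4 μs.
Processing at 3 router(s): 3 × 1.6 ms = 4800 μs.
End-to-end = 43050 μs.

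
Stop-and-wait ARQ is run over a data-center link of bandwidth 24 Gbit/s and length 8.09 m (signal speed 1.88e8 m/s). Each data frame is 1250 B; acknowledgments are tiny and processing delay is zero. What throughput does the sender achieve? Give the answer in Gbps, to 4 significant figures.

t_tx = L/R = 10000/24000000000 = 4.16667e-07 s.
t_prop = 8.09/188000000 = 4.30319e-08 s; RTT = 8.60638e-08 s.
Cycle = t_tx + RTT = 5.0273e-07 s.
Throughput = L / cycle = 10000 / 5.0273e-07 = 19.89 Gbps.

19.89 Gbps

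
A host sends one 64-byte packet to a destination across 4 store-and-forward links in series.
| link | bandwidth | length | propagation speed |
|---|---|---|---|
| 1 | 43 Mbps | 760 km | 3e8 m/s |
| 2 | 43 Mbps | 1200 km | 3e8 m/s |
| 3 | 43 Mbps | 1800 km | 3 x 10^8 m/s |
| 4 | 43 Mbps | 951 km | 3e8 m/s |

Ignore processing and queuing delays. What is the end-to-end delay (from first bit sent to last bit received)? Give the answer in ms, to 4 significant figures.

L = 64 × 8 = 512 bits.
Transmission delay per hop = L/R = 512/43000000 = 0.011907 ms; 4 hops → 0.0476279 ms.
Propagation delays (d/s per hop): 2.53333, 4, 6, 3.17 ms; sum = 15.7033 ms.
End-to-end = 15.75 ms.

15.75 ms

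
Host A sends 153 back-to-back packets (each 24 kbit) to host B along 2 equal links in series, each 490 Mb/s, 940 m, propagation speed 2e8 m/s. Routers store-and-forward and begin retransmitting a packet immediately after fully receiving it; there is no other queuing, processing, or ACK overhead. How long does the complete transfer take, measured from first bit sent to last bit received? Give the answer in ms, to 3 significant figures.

7.55 ms

Per-hop transmission t_tx = L/R = 24000/490000000 = 0.0489796 ms.
Per-hop propagation t_prop = 940/200000000 = 0.0047 ms.
Pipeline fill: first packet needs 2·t_tx to clear all hops; remaining 152 packets each add one t_tx.
Total = (2+153-1)·t_tx + 2·t_prop = 154·0.0489796 + 2·0.0047 = 7.55 ms.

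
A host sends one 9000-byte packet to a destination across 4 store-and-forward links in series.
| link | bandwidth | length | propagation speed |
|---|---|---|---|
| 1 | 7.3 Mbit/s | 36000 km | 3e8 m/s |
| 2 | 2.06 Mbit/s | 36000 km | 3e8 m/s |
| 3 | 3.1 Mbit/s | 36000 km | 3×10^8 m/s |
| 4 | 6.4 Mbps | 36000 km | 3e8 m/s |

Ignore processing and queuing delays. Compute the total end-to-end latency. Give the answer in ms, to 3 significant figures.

L = 9000 × 8 = 72000 bits.
Transmission delays (L/R per hop): 9.86301, 34.9515, 23.2258, 11.25 ms; sum = 79.2903 ms.
Propagation delays (d/s per hop): 120, 120, 120, 120 ms; sum = 480 ms.
End-to-end = 559 ms.

559 ms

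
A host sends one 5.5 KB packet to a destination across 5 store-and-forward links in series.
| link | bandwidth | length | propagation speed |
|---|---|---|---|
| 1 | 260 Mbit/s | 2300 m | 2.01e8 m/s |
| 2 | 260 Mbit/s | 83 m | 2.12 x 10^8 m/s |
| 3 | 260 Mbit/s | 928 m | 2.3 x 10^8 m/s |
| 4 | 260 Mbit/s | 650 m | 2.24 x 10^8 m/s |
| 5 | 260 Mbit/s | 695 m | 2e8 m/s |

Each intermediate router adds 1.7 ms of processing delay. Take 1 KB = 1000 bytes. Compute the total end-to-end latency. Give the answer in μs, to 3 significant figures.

L = 44000 bits.
Transmission delay per hop = L/R = 44000/260000000 = 169.231 μs; 5 hops → 846.154 μs.
Propagation delays (d/s per hop): 11.4428, 0.391509, 4.03478, 2.90179, 3.475 μs; sum = 22.2459 μs.
Processing at 4 router(s): 4 × 1.7 ms = 6800 μs.
End-to-end = 7670 μs.

7670 μs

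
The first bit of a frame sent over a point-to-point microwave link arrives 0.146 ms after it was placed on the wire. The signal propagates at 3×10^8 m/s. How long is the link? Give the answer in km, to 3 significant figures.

43.8 km

d = s × t_prop = 300000000 × 0.000146 = 43.8 km.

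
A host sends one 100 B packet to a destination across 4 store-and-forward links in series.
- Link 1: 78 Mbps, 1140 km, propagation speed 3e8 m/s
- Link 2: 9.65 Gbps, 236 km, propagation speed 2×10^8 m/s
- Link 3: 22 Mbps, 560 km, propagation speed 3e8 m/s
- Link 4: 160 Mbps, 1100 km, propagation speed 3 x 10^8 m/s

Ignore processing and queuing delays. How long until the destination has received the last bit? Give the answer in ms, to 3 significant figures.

L = 100 × 8 = 800 bits.
Transmission delays (L/R per hop): 0.0102564, 8.29016e-05, 0.0363636, 0.005 ms; sum = 0.0517029 ms.
Propagation delays (d/s per hop): 3.8, 1.18, 1.86667, 3.66667 ms; sum = 10.5133 ms.
End-to-end = 10.6 ms.

10.6 ms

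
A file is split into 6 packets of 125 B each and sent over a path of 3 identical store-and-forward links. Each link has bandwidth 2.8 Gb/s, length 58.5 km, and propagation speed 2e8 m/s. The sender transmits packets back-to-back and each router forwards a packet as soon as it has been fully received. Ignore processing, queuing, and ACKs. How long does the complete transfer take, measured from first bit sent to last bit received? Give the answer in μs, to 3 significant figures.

880 μs

Per-hop transmission t_tx = L/R = 1000/2800000000 = 0.357143 μs.
Per-hop propagation t_prop = 58500/200000000 = 292.5 μs.
Pipeline fill: first packet needs 3·t_tx to clear all hops; remaining 5 packets each add one t_tx.
Total = (3+6-1)·t_tx + 3·t_prop = 8·0.357143 + 3·292.5 = 880 μs.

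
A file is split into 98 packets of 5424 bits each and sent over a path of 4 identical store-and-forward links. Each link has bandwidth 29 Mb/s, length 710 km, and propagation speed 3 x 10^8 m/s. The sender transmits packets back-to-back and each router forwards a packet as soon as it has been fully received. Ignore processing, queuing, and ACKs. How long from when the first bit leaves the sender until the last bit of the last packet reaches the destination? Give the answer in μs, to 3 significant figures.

28400 μs

Per-hop transmission t_tx = L/R = 5424/29000000 = 187.034 μs.
Per-hop propagation t_prop = 710000/300000000 = 2366.67 μs.
Pipeline fill: first packet needs 4·t_tx to clear all hops; remaining 97 packets each add one t_tx.
Total = (4+98-1)·t_tx + 4·t_prop = 101·187.034 + 4·2366.67 = 28400 μs.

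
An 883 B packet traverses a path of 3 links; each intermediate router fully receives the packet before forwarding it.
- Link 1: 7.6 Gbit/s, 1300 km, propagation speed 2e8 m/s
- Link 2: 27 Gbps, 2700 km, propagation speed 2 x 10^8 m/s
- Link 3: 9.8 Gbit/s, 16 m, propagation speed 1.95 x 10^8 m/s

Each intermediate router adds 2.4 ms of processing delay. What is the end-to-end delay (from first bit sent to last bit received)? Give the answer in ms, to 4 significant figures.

L = 883 × 8 = 7064 bits.
Transmission delays (L/R per hop): 0.000929474, 0.00026163, 0.000720816 ms; sum = 0.00191192 ms.
Propagation delays (d/s per hop): 6.5, 13.5, 8.20513e-05 ms; sum = 20.0001 ms.
Processing at 2 router(s): 2 × 2.4 ms = 4.8 ms.
End-to-end = 24.80 ms.

24.80 ms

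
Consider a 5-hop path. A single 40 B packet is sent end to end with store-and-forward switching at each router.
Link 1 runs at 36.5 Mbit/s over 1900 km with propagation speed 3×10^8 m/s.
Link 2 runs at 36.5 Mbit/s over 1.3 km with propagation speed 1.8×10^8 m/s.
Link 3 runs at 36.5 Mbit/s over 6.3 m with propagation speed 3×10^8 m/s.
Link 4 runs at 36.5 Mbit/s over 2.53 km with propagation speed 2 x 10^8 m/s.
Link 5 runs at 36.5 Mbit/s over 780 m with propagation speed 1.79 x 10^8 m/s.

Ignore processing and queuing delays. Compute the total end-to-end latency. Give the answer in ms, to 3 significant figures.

L = 40 × 8 = 320 bits.
Transmission delay per hop = L/R = 320/36500000 = 0.00876712 ms; 5 hops → 0.0438356 ms.
Propagation delays (d/s per hop): 6.33333, 0.00722222, 2.1e-05, 0.01265, 0.00435754 ms; sum = 6.35758 ms.
End-to-end = 6.40 ms.

6.40 ms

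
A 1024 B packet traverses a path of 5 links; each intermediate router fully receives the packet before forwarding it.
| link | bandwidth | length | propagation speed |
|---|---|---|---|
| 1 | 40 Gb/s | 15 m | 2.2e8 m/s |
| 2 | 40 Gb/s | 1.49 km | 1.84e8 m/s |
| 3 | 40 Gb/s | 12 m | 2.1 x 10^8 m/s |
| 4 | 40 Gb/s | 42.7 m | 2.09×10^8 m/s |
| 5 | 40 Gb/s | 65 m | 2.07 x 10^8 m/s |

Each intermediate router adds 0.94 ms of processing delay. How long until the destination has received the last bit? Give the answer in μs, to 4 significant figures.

L = 1024 × 8 = 8192 bits.
Transmission delay per hop = L/R = 8192/40000000000 = 0.2048 μs; 5 hops → 1.024 μs.
Propagation delays (d/s per hop): 0.0681818, 8.09783, 0.0571429, 0.204306, 0.31401 μs; sum = 8.74147 μs.
Processing at 4 router(s): 4 × 0.94 ms = 3760 μs.
End-to-end = 3770 μs.

3770 μs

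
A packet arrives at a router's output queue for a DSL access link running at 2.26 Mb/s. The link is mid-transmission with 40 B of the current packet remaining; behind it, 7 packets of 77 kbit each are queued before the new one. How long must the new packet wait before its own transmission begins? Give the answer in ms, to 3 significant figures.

239 ms

Each queued packet: L/R = 77000/2260000 = 34.0708 ms.
7 queued → 238.496 ms.
Plus remaining 320 bits of current packet: 0.141593 ms.
Queuing delay = 239 ms.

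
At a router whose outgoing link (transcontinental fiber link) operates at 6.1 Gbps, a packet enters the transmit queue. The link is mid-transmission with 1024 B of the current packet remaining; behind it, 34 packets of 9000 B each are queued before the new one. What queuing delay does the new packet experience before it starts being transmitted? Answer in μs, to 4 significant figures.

Each queued packet: L/R = 72000/6100000000 = 11.8033 μs.
34 queued → 401.311 μs.
Plus remaining 8192 bits of current packet: 1.34295 μs.
Queuing delay = 402.7 μs.

402.7 μs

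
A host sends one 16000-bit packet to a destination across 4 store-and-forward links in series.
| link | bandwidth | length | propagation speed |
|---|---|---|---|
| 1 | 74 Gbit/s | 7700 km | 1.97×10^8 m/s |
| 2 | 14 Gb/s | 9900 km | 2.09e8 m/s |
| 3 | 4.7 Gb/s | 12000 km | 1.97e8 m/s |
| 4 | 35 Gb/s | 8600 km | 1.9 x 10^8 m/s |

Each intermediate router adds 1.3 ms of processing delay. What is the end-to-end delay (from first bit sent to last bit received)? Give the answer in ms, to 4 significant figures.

196.5 ms

Transmission delays (L/R per hop): 0.000216216, 0.00114286, 0.00340426, 0.000457143 ms; sum = 0.00522047 ms.
Propagation delays (d/s per hop): 39.0863, 47.3684, 60.9137, 45.2632 ms; sum = 192.632 ms.
Processing at 3 router(s): 3 × 1.3 ms = 3.9 ms.
End-to-end = 196.5 ms.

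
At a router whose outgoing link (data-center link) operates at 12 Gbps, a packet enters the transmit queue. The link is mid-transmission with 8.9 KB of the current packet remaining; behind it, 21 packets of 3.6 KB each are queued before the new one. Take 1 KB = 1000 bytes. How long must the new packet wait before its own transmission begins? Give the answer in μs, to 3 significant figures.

Each queued packet: L/R = 28800/12000000000 = 2.4 μs.
21 queued → 50.4 μs.
Plus remaining 71200 bits of current packet: 5.93333 μs.
Queuing delay = 56.3 μs.

56.3 μs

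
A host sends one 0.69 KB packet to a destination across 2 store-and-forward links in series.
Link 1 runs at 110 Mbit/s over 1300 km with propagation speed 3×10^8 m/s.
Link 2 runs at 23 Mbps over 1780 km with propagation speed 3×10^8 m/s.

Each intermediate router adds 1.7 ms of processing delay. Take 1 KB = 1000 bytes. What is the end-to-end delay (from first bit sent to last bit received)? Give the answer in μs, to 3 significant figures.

12300 μs

L = 5520 bits.
Transmission delays (L/R per hop): 50.1818, 240 μs; sum = 290.182 μs.
Propagation delays (d/s per hop): 4333.33, 5933.33 μs; sum = 10266.7 μs.
Processing at 1 router(s): 1 × 1.7 ms = 1700 μs.
End-to-end = 12300 μs.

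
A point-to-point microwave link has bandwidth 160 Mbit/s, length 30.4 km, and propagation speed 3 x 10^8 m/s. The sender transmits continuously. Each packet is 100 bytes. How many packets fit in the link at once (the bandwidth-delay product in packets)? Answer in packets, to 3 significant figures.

Propagation delay = 30400 / 300000000 = 0.000101333 s.
BDP = R × t_prop = 160000000 × 0.000101333 = 16213.3 bits.
In packets of 800 bits: 20.3 packets.

20.3 packets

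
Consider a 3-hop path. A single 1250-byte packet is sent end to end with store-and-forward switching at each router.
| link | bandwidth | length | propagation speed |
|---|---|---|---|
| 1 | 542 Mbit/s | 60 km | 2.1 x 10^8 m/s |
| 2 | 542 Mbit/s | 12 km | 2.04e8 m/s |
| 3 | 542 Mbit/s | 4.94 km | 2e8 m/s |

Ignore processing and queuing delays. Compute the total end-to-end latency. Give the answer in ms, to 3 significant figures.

L = 1250 × 8 = 10000 bits.
Transmission delay per hop = L/R = 10000/542000000 = 0.0184502 ms; 3 hops → 0.0553506 ms.
Propagation delays (d/s per hop): 0.285714, 0.0588235, 0.0247 ms; sum = 0.369238 ms.
End-to-end = 0.425 ms.

0.425 ms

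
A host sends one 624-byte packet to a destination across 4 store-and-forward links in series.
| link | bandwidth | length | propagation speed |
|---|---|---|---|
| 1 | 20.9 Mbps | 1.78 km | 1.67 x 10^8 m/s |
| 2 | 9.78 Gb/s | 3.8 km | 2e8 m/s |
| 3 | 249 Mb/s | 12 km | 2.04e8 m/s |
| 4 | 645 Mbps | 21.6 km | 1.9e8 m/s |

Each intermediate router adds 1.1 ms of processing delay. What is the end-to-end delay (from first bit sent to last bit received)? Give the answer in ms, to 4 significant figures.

L = 624 × 8 = 4992 bits.
Transmission delays (L/R per hop): 0.238852, 0.000510429, 0.0200482, 0.00773953 ms; sum = 0.26715 ms.
Propagation delays (d/s per hop): 0.0106587, 0.019, 0.0588235, 0.113684 ms; sum = 0.202166 ms.
Processing at 3 router(s): 3 × 1.1 ms = 3.3 ms.
End-to-end = 3.769 ms.

3.769 ms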